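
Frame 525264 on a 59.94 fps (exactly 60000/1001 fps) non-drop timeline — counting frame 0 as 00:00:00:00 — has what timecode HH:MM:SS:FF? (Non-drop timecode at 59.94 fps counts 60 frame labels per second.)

02:25:54:24

525264 ÷ 60 = 8754 full seconds, remainder 24 frames.
8754 s = 2 h 25 min 54 s.
Timecode: 02:25:54:24.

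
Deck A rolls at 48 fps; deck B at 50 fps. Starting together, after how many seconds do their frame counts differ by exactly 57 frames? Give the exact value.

The gap grows by |50 − 48| = 2 frames per second.
Time for a 57-frame gap: 57 ÷ (2) = 28.5 s.

28.5 seconds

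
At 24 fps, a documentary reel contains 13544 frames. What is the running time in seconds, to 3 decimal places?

564.333 seconds

Running time = 13544 × 1/24 = 1693/3 s ≈ 564.333 s.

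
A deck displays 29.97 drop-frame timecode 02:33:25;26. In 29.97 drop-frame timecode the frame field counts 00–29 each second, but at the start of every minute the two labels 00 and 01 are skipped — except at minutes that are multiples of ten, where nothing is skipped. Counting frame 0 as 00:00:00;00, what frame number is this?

Complete 10-minute blocks: 15, each 17982 frames → 269730.
Remaining 3 whole minutes in the current block: 1800 + 2 × 1798 = 5396 frames.
Within the current minute: 25 × 30 + 26 − 2 = 774 (labels ;00/;01 skipped at this minute). Total = 269730 + 5396 + 774 = 275900.

275900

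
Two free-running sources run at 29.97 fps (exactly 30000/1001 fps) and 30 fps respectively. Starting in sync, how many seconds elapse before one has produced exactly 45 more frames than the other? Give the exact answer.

1501.5 seconds

The gap grows by |30 − 30000/1001| = 30/1001 frames per second.
Time for a 45-frame gap: 45 ÷ (30/1001) = 1501.5 s.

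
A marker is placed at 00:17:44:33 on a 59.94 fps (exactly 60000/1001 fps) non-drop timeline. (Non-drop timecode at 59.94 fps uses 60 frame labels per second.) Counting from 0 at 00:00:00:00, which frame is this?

Total seconds to the label: (0 × 3600 + 17 × 60 + 44) = 1064.
Frame index = 1064 × 60 + 33 = 63873.

frame 63873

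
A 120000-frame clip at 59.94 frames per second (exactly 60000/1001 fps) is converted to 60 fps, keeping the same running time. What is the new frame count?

120120 frames

Target frames = source frames × (target rate / source rate) = 120000 × (60)/(60000/1001) = 120000 × 1001/1000 = 120120.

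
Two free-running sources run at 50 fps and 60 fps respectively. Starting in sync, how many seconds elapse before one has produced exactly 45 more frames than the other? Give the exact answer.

The gap grows by |60 − 50| = 10 frames per second.
Time for a 45-frame gap: 45 ÷ (10) = 4.5 s.

4.5 seconds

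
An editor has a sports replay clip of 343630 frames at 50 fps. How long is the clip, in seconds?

Running time = 343630 / (50) = 6872.6 s.

6872.6 seconds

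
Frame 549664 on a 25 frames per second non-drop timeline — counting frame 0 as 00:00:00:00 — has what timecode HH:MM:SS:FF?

549664 ÷ 25 = 21986 full seconds, remainder 14 frames.
21986 s = 6 h 6 min 26 s.
Timecode: 06:06:26:14.

06:06:26:14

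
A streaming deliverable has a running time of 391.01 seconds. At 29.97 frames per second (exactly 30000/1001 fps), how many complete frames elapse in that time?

Frames = 391.01 × 30000/1001 = 11730300/1001 ≈ 11718.5814.
Complete frames: 11718.

11718 frames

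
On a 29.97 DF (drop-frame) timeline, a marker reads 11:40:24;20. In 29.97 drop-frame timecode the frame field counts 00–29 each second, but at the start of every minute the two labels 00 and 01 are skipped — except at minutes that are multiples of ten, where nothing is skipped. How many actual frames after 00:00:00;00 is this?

1259480

Complete 10-minute blocks: 70, each 17982 frames → 1258740.
Remaining 0 whole minutes in the current block: 0 frames.
Within the current minute: 24 × 30 + 20 = 740. Total = 1258740 + 0 + 740 = 1259480.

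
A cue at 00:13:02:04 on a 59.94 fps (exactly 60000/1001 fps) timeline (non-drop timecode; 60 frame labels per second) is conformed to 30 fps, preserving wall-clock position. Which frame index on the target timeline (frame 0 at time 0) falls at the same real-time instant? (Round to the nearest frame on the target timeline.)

Source frame index: (0×3600 + 13×60 + 2) × 60 + 4 = 46924.
Real time: 46924 / (60000/1001) = 11742731/15000 s.
Target frame: (11742731/15000) × (30) = 11742731/500 ≈ 23485.462 → 23485.

frame 23485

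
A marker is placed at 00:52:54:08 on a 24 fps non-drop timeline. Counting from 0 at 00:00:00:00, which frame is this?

frame 76184

Total seconds to the label: (0 × 3600 + 52 × 60 + 54) = 3174.
Frame index = 3174 × 24 + 8 = 76184.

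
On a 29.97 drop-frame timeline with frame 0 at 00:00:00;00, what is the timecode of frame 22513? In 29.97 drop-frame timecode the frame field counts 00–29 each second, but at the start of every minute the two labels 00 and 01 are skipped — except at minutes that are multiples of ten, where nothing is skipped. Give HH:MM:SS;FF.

Each 10-minute DF block holds 10 × 60 × 30 − 9 × 2 = 17982 frames. 22513 ÷ 17982 → 1 full block, remainder 4531.
Within the partial block the first minute is 1800 frames and each further minute 1798, so 2 further minute boundaries passed. Total skipped labels = 18 × 1 + 2 × 2 = 22.
Non-drop label index = 22513 + 22 = 22535; at 30 labels/s that is 00:12:31:05, i.e. DF 00:12:31;05.

00:12:31;05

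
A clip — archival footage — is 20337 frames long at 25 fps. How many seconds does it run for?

813.48 seconds

Running time = 20337 / (25) = 813.48 s.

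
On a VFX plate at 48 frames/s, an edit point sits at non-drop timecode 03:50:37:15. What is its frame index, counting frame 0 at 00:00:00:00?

664191

Total seconds to the label: (3 × 3600 + 50 × 60 + 37) = 13837.
Frame index = 13837 × 48 + 15 = 664191.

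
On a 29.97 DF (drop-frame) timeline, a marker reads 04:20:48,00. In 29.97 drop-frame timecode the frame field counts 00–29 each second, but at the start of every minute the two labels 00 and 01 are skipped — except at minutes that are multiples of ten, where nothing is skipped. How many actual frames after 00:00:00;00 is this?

468972

As if non-drop at 30 labels/s: (4 × 3600 + 20 × 60 + 48) × 30 + 0 = 469440.
Minute boundaries passed: 260; those not divisible by 10: 260 − 26 = 234; dropped labels = 2 × 234 = 468.
Actual frame index = 469440 − 468 = 468972.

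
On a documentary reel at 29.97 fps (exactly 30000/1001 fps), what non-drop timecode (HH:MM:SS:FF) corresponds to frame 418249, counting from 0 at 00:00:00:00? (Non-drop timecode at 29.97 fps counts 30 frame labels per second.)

418249 ÷ 30 = 13941 full seconds, remainder 19 frames.
13941 s = 3 h 52 min 21 s.
Timecode: 03:52:21:19.

03:52:21:19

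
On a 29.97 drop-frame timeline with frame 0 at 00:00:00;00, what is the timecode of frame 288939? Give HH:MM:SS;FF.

02:40:40;27

Ten DF minutes hold 17982 frames, so frame 288939 lies in block 16 (frames 287712–305693) with 1227 frames into that block.
The block's first minute is 1800 frames and the rest 1798 each; 1227 frames reaches minute 0, so 16 × 18 + 0 × 2 = 288 labels have been skipped so far.
Adding those back, label number 288939 + 288 = 289227 at 30 labels/s is 9640 s + 27 f = 2 h 40 min 40 s frame 27, i.e. 02:40:40;27.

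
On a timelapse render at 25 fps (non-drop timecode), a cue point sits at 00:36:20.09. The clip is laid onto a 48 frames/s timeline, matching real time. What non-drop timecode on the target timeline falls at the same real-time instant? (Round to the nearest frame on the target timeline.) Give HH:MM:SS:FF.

Source frame index: (0×3600 + 36×60 + 20) × 25 + 9 = 54509.
Real time: 54509 / (25) = 54509/25 s.
Target frame: (54509/25) × (48) = 2616432/25 ≈ 104657.280 → 104657.
At 48 labels/s: frame 104657 → 00:36:20:17.

00:36:20:17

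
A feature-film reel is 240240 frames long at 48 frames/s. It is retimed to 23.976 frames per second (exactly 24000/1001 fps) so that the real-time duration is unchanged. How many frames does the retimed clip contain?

120000 frames

Target frames = source frames × (target rate / source rate) = 240240 × (24000/1001)/(48) = 240240 × 500/1001 = 120000.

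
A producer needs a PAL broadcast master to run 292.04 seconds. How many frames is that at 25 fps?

7301 frames

Frames = 292.04 × 25 = 7301.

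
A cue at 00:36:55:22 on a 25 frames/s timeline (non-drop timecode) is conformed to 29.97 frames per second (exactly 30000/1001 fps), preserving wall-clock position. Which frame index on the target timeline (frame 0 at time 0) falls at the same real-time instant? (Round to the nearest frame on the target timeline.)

Source frame index: (0×3600 + 36×60 + 55) × 25 + 22 = 55397.
Real time: 55397 / (25) = 55397/25 s.
Target frame: (55397/25) × (30000/1001) = 66476400/1001 ≈ 66409.990 → 66410.

frame 66410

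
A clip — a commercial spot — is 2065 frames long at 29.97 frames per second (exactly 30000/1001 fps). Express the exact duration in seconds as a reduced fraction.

413413/6000 seconds

Running time = 2065 ÷ (30000/1001) = 2065 × 1001/30000 = 413413/6000 s.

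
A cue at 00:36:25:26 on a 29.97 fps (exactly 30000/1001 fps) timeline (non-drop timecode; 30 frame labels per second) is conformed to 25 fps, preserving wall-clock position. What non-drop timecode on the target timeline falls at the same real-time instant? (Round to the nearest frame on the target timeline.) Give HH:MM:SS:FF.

Source frame index: (0×3600 + 36×60 + 25) × 30 + 26 = 65576.
Real time: 65576 / (30000/1001) = 8205197/3750 s.
Target frame: (8205197/3750) × (25) = 8205197/150 ≈ 54701.313 → 54701.
At 25 labels/s: frame 54701 → 00:36:28:01.

00:36:28:01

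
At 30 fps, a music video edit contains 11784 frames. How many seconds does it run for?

Running time = 11784 / (30) = 392.8 s.

392.8 seconds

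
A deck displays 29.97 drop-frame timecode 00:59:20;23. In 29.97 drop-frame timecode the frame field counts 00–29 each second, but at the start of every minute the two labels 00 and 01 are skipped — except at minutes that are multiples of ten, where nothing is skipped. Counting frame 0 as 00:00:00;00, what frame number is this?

106715

As if non-drop at 30 labels/s: (0 × 3600 + 59 × 60 + 20) × 30 + 23 = 106823.
Minute boundaries passed: 59; those not divisible by 10: 59 − 5 = 54; dropped labels = 2 × 54 = 108.
Actual frame index = 106823 − 108 = 106715.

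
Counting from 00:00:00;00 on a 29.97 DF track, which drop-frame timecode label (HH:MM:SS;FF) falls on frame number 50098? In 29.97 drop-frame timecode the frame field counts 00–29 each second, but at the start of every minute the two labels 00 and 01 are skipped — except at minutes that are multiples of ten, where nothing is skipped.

00:27:51;18

Each 10-minute DF block holds 10 × 60 × 30 − 9 × 2 = 17982 frames. 50098 ÷ 17982 → 2 full blocks, remainder 14134.
Within the partial block the first minute is 1800 frames and each further minute 1798, so 7 further minute boundaries passed. Total skipped labels = 18 × 2 + 2 × 7 = 50.
Non-drop label index = 50098 + 50 = 50148; at 30 labels/s that is 00:27:51:18, i.e. DF 00:27:51;18.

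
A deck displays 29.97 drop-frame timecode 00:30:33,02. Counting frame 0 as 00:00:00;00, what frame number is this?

54938

Complete 10-minute blocks: 3, each 17982 frames → 53946.
Remaining 0 whole minutes in the current block: 0 frames.
Within the current minute: 33 × 30 + 2 = 992. Total = 53946 + 0 + 992 = 54938.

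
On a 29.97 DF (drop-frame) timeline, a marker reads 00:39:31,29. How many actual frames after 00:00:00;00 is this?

As if non-drop at 30 labels/s: (0 × 3600 + 39 × 60 + 31) × 30 + 29 = 71159.
Minute boundaries passed: 39; those not divisible by 10: 39 − 3 = 36; dropped labels = 2 × 36 = 72.
Actual frame index = 71159 − 72 = 71087.

71087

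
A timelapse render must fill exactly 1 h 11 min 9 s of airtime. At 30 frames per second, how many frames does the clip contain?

128070 frames

1 h 11 min 9 s = 4269 s.
Frames = 4269 × 30 = 128070.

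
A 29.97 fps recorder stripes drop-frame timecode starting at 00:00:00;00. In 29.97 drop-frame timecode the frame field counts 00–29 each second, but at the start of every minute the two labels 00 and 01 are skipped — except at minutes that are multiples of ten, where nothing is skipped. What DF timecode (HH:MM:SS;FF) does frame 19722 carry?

Each 10-minute DF block holds 10 × 60 × 30 − 9 × 2 = 17982 frames. 19722 ÷ 17982 → 1 full block, remainder 1740.
Within the partial block the first minute is 1800 frames and each further minute 1798, so 0 further minute boundaries passed. Total skipped labels = 18 × 1 + 2 × 0 = 18.
Non-drop label index = 19722 + 18 = 19740; at 30 labels/s that is 00:10:58:00, i.e. DF 00:10:58;00.

00:10:58;00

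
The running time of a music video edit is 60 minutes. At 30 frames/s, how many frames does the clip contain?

60 min = 3600 s.
Frames = 3600 × 30 = 108000.

108000 frames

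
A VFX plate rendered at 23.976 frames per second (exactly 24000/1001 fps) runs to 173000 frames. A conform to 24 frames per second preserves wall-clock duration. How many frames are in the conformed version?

Target frames = source frames × (target rate / source rate) = 173000 × (24)/(24000/1001) = 173000 × 1001/1000 = 173173.

173173 frames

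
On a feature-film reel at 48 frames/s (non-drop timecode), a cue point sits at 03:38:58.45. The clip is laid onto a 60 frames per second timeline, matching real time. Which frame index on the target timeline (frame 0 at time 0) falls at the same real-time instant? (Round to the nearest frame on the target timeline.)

frame 788336

Source frame index: (3×3600 + 38×60 + 58) × 48 + 45 = 630669.
Real time: 630669 / (48) = 210223/16 s.
Target frame: (210223/16) × (60) = 3153345/4 ≈ 788336.250 → 788336.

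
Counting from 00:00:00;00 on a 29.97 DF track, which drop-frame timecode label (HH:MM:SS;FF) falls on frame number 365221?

03:23:06;07

Each 10-minute DF block holds 10 × 60 × 30 − 9 × 2 = 17982 frames. 365221 ÷ 17982 → 20 full blocks, remainder 5581.
Within the partial block the first minute is 1800 frames and each further minute 1798, so 3 further minute boundaries passed. Total skipped labels = 18 × 20 + 2 × 3 = 366.
Non-drop label index = 365221 + 366 = 365587; at 30 labels/s that is 03:23:06:07, i.e. DF 03:23:06;07.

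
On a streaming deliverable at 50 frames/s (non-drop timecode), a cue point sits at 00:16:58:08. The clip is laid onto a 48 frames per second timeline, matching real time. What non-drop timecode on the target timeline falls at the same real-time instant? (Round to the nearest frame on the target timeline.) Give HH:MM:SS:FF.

Source frame index: (0×3600 + 16×60 + 58) × 50 + 8 = 50908.
Real time: 50908 / (50) = 25454/25 s.
Target frame: (25454/25) × (48) = 1221792/25 ≈ 48871.680 → 48872.
At 48 labels/s: frame 48872 → 00:16:58:08.

00:16:58:08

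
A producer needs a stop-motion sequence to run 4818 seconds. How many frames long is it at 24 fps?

Frames = 4818 × 24 = 115632.

115632 frames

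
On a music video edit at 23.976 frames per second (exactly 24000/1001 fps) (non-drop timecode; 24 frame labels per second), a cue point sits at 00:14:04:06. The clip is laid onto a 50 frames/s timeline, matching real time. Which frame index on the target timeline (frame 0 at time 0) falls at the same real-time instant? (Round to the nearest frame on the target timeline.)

Source frame index: (0×3600 + 14×60 + 4) × 24 + 6 = 20262.
Real time: 20262 / (24000/1001) = 3380377/4000 s.
Target frame: (3380377/4000) × (50) = 3380377/80 ≈ 42254.713 → 42255.

frame 42255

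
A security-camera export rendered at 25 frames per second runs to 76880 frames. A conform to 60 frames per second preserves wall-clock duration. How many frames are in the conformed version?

184512 frames

Target frames = source frames × (target rate / source rate) = 76880 × (60)/(25) = 76880 × 12/5 = 184512.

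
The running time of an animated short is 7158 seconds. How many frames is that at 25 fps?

178950 frames

Frames = 7158 × 25 = 178950.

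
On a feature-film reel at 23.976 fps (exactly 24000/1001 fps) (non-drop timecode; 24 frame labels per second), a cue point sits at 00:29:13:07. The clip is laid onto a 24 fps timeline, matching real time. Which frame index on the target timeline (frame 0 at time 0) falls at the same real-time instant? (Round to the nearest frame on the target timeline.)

frame 42121

Source frame index: (0×3600 + 29×60 + 13) × 24 + 7 = 42079.
Real time: 42079 / (24000/1001) = 42121079/24000 s.
Target frame: (42121079/24000) × (24) = 42121079/1000 ≈ 42121.079 → 42121.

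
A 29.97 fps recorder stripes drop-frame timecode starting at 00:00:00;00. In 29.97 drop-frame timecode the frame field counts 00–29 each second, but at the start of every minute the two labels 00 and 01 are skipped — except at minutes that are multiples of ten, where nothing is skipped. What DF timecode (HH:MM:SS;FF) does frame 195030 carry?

Ten DF minutes hold 17982 frames, so frame 195030 lies in block 10 (frames 179820–197801) with 15210 frames into that block.
The block's first minute is 1800 frames and the rest 1798 each; 15210 frames reaches minute 8, so 10 × 18 + 8 × 2 = 196 labels have been skipped so far.
Adding those back, label number 195030 + 196 = 195226 at 30 labels/s is 6507 s + 16 f = 1 h 48 min 27 s frame 16, i.e. 01:48:27;16.

01:48:27;16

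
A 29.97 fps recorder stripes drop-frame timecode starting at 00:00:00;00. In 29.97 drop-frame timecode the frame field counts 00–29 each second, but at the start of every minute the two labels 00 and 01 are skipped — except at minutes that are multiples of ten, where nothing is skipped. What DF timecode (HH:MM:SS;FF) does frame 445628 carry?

04:07:49;04

Ten DF minutes hold 17982 frames, so frame 445628 lies in block 24 (frames 431568–449549) with 14060 frames into that block.
The block's first minute is 1800 frames and the rest 1798 each; 14060 frames reaches minute 7, so 24 × 18 + 7 × 2 = 446 labels have been skipped so far.
Adding those back, label number 445628 + 446 = 446074 at 30 labels/s is 14869 s + 4 f = 4 h 7 min 49 s frame 4, i.e. 04:07:49;04.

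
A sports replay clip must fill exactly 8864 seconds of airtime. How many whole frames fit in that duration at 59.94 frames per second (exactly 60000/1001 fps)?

Frames = 8864 × 60000/1001 = 531840000/1001 ≈ 531308.6913.
Complete frames: 531308.

531308 frames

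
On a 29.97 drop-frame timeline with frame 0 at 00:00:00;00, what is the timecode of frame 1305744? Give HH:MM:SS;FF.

Ten DF minutes hold 17982 frames, so frame 1305744 lies in block 72 (frames 1294704–1312685) with 11040 frames into that block.
The block's first minute is 1800 frames and the rest 1798 each; 11040 frames reaches minute 6, so 72 × 18 + 6 × 2 = 1308 labels have been skipped so far.
Adding those back, label number 1305744 + 1308 = 1307052 at 30 labels/s is 43568 s + 12 f = 12 h 6 min 8 s frame 12, i.e. 12:06:08;12.

12:06:08;12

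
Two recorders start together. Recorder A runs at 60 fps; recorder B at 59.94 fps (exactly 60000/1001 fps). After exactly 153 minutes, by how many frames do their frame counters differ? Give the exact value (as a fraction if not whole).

550800/1001 frames

153 min = 9180 s.
A emits 60 × 9180 = 550800 frames; B emits 60000/1001 × 9180 = 550800000/1001.
Difference = 550800/1001 frames (≈ 550.2498); B is behind A.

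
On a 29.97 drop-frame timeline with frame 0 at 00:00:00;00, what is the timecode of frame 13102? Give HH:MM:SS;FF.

00:07:17;06

Each 10-minute DF block holds 10 × 60 × 30 − 9 × 2 = 17982 frames. 13102 ÷ 17982 → 0 full blocks, remainder 13102.
Within the partial block the first minute is 1800 frames and each further minute 1798, so 7 further minute boundaries passed. Total skipped labels = 18 × 0 + 2 × 7 = 14.
Non-drop label index = 13102 + 14 = 13116; at 30 labels/s that is 00:07:17:06, i.e. DF 00:07:17;06.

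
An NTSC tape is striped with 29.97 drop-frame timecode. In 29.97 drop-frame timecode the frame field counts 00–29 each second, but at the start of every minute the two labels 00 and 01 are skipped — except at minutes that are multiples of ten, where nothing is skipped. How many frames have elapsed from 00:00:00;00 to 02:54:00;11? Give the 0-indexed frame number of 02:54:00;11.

312897

As if non-drop at 30 labels/s: (2 × 3600 + 54 × 60 + 0) × 30 + 11 = 313211.
Minute boundaries passed: 174; those not divisible by 10: 174 − 17 = 157; dropped labels = 2 × 157 = 314.
Actual frame index = 313211 − 314 = 312897.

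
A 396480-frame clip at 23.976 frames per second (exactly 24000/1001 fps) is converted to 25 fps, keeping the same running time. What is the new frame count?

Target frames = source frames × (target rate / source rate) = 396480 × (25)/(24000/1001) = 396480 × 1001/960 = 413413.

413413 frames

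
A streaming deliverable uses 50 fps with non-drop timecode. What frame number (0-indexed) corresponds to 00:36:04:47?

Total seconds to the label: (0 × 3600 + 36 × 60 + 4) = 2164.
Frame index = 2164 × 50 + 47 = 108247.

frame 108247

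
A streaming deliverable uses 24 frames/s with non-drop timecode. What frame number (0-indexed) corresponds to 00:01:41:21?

frame 2445

Total seconds to the label: (0 × 3600 + 1 × 60 + 41) = 101.
Frame index = 101 × 24 + 21 = 2445.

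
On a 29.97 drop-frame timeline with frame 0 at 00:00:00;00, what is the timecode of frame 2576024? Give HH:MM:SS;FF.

Ten DF minutes hold 17982 frames, so frame 2576024 lies in block 143 (frames 2571426–2589407) with 4598 frames into that block.
The block's first minute is 1800 frames and the rest 1798 each; 4598 frames reaches minute 2, so 143 × 18 + 2 × 2 = 2578 labels have been skipped so far.
Adding those back, label number 2576024 + 2578 = 2578602 at 30 labels/s is 85953 s + 12 f = 23 h 52 min 33 s frame 12, i.e. 23:52:33;12.

23:52:33;12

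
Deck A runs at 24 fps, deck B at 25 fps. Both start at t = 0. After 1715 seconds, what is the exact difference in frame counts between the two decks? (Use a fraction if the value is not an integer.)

1715 frames

A emits 24 × 1715 = 41160 frames; B emits 25 × 1715 = 42875.
Difference = 1715 frames; B is ahead of A.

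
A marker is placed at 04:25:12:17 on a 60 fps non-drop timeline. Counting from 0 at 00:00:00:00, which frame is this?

Total seconds to the label: (4 × 3600 + 25 × 60 + 12) = 15912.
Frame index = 15912 × 60 + 17 = 954737.

954737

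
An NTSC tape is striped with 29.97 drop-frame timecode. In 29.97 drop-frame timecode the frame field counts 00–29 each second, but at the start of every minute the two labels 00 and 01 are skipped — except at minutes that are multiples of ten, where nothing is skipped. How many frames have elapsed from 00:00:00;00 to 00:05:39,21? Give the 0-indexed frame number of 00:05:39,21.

Complete 10-minute blocks: 0, each 17982 frames → 0.
Remaining 5 whole minutes in the current block: 1800 + 4 × 1798 = 8992 frames.
Within the current minute: 39 × 30 + 21 − 2 = 1189 (labels ;00/;01 skipped at this minute). Total = 0 + 8992 + 1189 = 10181.

10181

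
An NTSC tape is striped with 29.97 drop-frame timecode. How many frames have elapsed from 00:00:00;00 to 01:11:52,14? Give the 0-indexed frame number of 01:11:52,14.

129246

As if non-drop at 30 labels/s: (1 × 3600 + 11 × 60 + 52) × 30 + 14 = 129374.
Minute boundaries passed: 71; those not divisible by 10: 71 − 7 = 64; dropped labels = 2 × 64 = 128.
Actual frame index = 129374 − 128 = 129246.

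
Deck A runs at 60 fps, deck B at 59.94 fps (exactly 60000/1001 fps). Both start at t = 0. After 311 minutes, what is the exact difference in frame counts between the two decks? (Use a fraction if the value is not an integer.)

1119600/1001 frames

311 min = 18660 s.
A emits 60 × 18660 = 1119600 frames; B emits 60000/1001 × 18660 = 1119600000/1001.
Difference = 1119600/1001 frames (≈ 1118.4815); B is behind A.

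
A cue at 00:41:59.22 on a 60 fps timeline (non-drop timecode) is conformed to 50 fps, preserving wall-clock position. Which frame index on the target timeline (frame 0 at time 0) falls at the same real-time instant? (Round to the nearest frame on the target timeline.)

Source frame index: (0×3600 + 41×60 + 59) × 60 + 22 = 151162.
Real time: 151162 / (60) = 75581/30 s.
Target frame: (75581/30) × (50) = 377905/3 ≈ 125968.333 → 125968.

frame 125968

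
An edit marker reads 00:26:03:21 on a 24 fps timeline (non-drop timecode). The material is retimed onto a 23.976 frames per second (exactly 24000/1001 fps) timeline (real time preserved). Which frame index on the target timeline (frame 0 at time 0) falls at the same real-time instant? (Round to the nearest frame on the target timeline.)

frame 37496

Source frame index: (0×3600 + 26×60 + 3) × 24 + 21 = 37533.
Real time: 37533 / (24) = 12511/8 s.
Target frame: (12511/8) × (24000/1001) = 37533000/1001 ≈ 37495.504 → 37496.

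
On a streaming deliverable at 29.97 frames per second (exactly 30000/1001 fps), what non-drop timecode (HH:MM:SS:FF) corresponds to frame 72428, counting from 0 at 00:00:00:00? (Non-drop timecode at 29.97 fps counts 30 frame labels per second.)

00:40:14:08

72428 ÷ 30 = 2414 full seconds, remainder 8 frames.
2414 s = 0 h 40 min 14 s.
Timecode: 00:40:14:08.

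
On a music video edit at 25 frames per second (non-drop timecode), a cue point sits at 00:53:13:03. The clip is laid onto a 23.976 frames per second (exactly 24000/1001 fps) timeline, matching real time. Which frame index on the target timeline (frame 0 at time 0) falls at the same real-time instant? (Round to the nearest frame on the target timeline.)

frame 76558

Source frame index: (0×3600 + 53×60 + 13) × 25 + 3 = 79828.
Real time: 79828 / (25) = 79828/25 s.
Target frame: (79828/25) × (24000/1001) = 10947840/143 ≈ 76558.322 → 76558.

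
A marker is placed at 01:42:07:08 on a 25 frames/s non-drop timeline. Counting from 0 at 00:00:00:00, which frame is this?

153183

Total seconds to the label: (1 × 3600 + 42 × 60 + 7) = 6127.
Frame index = 6127 × 25 + 8 = 153183.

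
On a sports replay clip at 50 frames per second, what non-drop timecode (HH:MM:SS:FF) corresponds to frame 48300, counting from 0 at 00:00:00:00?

00:16:06:00

48300 ÷ 50 = 966 full seconds, remainder 0 frames.
966 s = 0 h 16 min 6 s.
Timecode: 00:16:06:00.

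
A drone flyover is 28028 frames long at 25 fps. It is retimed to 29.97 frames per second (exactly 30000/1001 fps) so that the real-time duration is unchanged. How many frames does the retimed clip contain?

Target frames = source frames × (target rate / source rate) = 28028 × (30000/1001)/(25) = 28028 × 1200/1001 = 33600.

33600 frames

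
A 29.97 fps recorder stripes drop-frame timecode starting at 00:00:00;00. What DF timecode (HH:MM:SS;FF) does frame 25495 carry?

Each 10-minute DF block holds 10 × 60 × 30 − 9 × 2 = 17982 frames. 25495 ÷ 17982 → 1 full block, remainder 7513.
Within the partial block the first minute is 1800 frames and each further minute 1798, so 4 further minute boundaries passed. Total skipped labels = 18 × 1 + 2 × 4 = 26.
Non-drop label index = 25495 + 26 = 25521; at 30 labels/s that is 00:14:10:21, i.e. DF 00:14:10;21.

00:14:10;21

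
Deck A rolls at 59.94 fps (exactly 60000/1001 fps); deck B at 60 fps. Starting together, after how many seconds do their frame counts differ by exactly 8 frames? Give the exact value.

The gap grows by |60 − 60000/1001| = 60/1001 frames per second.
Time for a 8-frame gap: 8 ÷ (60/1001) = 2002/15 s.

2002/15 seconds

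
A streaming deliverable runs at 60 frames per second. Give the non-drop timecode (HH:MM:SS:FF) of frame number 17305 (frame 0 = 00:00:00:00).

00:04:48:25

17305 ÷ 60 = 288 full seconds, remainder 25 frames.
288 s = 0 h 4 min 48 s.
Timecode: 00:04:48:25.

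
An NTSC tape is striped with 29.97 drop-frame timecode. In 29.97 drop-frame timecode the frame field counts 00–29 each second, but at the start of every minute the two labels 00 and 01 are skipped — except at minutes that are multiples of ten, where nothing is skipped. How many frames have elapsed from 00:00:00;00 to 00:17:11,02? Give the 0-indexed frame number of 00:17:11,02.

30900

Complete 10-minute blocks: 1, each 17982 frames → 17982.
Remaining 7 whole minutes in the current block: 1800 + 6 × 1798 = 12588 frames.
Within the current minute: 11 × 30 + 2 − 2 = 330 (labels ;00/;01 skipped at this minute). Total = 17982 + 12588 + 330 = 30900.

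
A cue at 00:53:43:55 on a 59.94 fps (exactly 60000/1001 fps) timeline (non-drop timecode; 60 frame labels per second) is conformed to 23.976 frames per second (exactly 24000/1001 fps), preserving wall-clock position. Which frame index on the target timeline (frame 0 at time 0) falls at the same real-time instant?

frame 77374

Source frame index: (0×3600 + 53×60 + 43) × 60 + 55 = 193435.
Real time: 193435 / (60000/1001) = 38725687/12000 s.
Target frame: (38725687/12000) × (24000/1001) = 77374.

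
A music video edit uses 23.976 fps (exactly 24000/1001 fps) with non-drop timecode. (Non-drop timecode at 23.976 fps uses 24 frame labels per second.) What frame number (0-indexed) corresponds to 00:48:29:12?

69828

Total seconds to the label: (0 × 3600 + 48 × 60 + 29) = 2909.
Frame index = 2909 × 24 + 12 = 69828.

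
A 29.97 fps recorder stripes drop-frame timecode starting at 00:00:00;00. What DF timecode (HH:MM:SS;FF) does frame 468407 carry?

Each 10-minute DF block holds 10 × 60 × 30 − 9 × 2 = 17982 frames. 468407 ÷ 17982 → 26 full blocks, remainder 875.
Within the partial block the first minute is 1800 frames and each further minute 1798, so 0 further minute boundaries passed. Total skipped labels = 18 × 26 + 2 × 0 = 468.
Non-drop label index = 468407 + 468 = 468875; at 30 labels/s that is 04:20:29:05, i.e. DF 04:20:29;05.

04:20:29;05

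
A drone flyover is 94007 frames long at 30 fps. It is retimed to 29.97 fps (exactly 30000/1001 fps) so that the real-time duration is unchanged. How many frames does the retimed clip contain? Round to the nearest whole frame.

Frames at target rate = 94007 × (30000/1001) / (30) = 94007000/1001 ≈ 93913.087.
Nearest whole frame: 93913.

93913 frames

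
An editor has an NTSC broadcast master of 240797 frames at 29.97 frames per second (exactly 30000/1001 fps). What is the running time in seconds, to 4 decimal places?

8034.5932 seconds

Running time = 240797 × 1001/30000 = 241037797/30000 s ≈ 8034.5932 s.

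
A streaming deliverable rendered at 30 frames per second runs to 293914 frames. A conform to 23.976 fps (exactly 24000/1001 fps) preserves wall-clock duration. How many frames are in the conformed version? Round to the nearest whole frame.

Frames at target rate = 293914 × (24000/1001) / (30) = 235131200/1001 ≈ 234896.304.
Nearest whole frame: 234896.

234896 frames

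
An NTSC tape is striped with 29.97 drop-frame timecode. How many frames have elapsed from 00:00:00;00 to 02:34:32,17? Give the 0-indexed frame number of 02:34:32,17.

277899

Complete 10-minute blocks: 15, each 17982 frames → 269730.
Remaining 4 whole minutes in the current block: 1800 + 3 × 1798 = 7194 frames.
Within the current minute: 32 × 30 + 17 − 2 = 975 (labels ;00/;01 skipped at this minute). Total = 269730 + 7194 + 975 = 277899.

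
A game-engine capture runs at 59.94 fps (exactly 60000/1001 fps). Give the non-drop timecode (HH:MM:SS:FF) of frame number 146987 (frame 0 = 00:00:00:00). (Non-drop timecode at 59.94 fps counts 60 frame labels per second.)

146987 ÷ 60 = 2449 full seconds, remainder 47 frames.
2449 s = 0 h 40 min 49 s.
Timecode: 00:40:49:47.

00:40:49:47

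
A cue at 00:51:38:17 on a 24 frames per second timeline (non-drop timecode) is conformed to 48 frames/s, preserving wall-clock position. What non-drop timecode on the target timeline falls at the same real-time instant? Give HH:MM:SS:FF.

Source frame index: (0×3600 + 51×60 + 38) × 24 + 17 = 74369.
Real time: 74369 / (24) = 74369/24 s.
Target frame: (74369/24) × (48) = 148738.
At 48 labels/s: frame 148738 → 00:51:38:34.

00:51:38:34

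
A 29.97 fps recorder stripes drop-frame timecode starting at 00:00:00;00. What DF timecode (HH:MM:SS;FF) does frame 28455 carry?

Each 10-minute DF block holds 10 × 60 × 30 − 9 × 2 = 17982 frames. 28455 ÷ 17982 → 1 full block, remainder 10473.
Within the partial block the first minute is 1800 frames and each further minute 1798, so 5 further minute boundaries passed. Total skipped labels = 18 × 1 + 2 × 5 = 28.
Non-drop label index = 28455 + 28 = 28483; at 30 labels/s that is 00:15:49:13, i.e. DF 00:15:49;13.

00:15:49;13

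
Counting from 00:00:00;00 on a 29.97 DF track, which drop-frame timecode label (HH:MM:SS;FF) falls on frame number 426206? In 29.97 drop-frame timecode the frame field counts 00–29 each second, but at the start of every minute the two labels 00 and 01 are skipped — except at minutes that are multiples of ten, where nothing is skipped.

Ten DF minutes hold 17982 frames, so frame 426206 lies in block 23 (frames 413586–431567) with 12620 frames into that block.
The block's first minute is 1800 frames and the rest 1798 each; 12620 frames reaches minute 7, so 23 × 18 + 7 × 2 = 428 labels have been skipped so far.
Adding those back, label number 426206 + 428 = 426634 at 30 labels/s is 14221 s + 4 f = 3 h 57 min 1 s frame 4, i.e. 03:57:01;04.

03:57:01;04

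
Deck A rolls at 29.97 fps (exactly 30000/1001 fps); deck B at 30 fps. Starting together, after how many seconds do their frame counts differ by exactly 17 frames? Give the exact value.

The gap grows by |30 − 30000/1001| = 30/1001 frames per second.
Time for a 17-frame gap: 17 ÷ (30/1001) = 17017/30 s.

17017/30 seconds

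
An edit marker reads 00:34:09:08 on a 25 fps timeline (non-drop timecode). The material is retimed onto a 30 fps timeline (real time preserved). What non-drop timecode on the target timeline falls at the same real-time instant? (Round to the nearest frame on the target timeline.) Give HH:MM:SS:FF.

Source frame index: (0×3600 + 34×60 + 9) × 25 + 8 = 51233.
Real time: 51233 / (25) = 51233/25 s.
Target frame: (51233/25) × (30) = 307398/5 ≈ 61479.600 → 61480.
At 30 labels/s: frame 61480 → 00:34:09:10.

00:34:09:10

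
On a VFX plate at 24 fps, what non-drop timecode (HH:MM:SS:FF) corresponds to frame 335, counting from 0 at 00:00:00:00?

335 ÷ 24 = 13 full seconds, remainder 23 frames.
13 s = 0 h 0 min 13 s.
Timecode: 00:00:13:23.

00:00:13:23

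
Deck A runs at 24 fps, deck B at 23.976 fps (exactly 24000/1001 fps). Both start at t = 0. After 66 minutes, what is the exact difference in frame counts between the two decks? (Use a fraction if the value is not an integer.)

8640/91 frames

66 min = 3960 s.
A emits 24 × 3960 = 95040 frames; B emits 24000/1001 × 3960 = 8640000/91.
Difference = 8640/91 frames (≈ 94.9451); B is behind A.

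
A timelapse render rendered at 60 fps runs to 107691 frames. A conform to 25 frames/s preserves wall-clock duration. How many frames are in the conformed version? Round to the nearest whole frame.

44871 frames

Frames at target rate = 107691 × (25) / (60) = 179485/4 ≈ 44871.250.
Nearest whole frame: 44871.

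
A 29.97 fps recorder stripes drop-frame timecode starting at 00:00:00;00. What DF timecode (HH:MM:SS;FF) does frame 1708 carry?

Ten DF minutes hold 17982 frames, so frame 1708 lies in block 0 (frames 0–17981) with 1708 frames into that block.
The block's first minute is 1800 frames and the rest 1798 each; 1708 frames reaches minute 0, so 0 × 18 + 0 × 2 = 0 labels have been skipped so far.
Adding those back, label number 1708 + 0 = 1708 at 30 labels/s is 56 s + 28 f = 0 h 0 min 56 s frame 28, i.e. 00:00:56;28.

00:00:56;28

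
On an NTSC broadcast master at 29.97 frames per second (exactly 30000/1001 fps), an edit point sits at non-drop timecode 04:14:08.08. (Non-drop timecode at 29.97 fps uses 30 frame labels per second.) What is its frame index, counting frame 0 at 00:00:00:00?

Total seconds to the label: (4 × 3600 + 14 × 60 + 8) = 15248.
Frame index = 15248 × 30 + 8 = 457448.

frame 457448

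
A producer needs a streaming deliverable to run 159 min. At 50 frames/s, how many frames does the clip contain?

159 min = 9540 s.
Frames = 9540 × 50 = 477000.

477000 frames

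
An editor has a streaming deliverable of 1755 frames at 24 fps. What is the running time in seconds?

73.125 seconds

Running time = 1755 / (24) = 73.125 s.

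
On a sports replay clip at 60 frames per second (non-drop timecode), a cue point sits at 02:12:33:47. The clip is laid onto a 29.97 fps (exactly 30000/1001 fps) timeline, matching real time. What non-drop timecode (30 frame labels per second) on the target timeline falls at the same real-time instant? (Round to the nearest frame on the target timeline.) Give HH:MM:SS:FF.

02:12:25:25

Source frame index: (2×3600 + 12×60 + 33) × 60 + 47 = 477227.
Real time: 477227 / (60) = 477227/60 s.
Target frame: (477227/60) × (30000/1001) = 238613500/1001 ≈ 238375.125 → 238375.
At 30 labels/s: frame 238375 → 02:12:25:25.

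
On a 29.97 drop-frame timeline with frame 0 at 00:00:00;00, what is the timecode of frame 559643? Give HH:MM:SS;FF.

Each 10-minute DF block holds 10 × 60 × 30 − 9 × 2 = 17982 frames. 559643 ÷ 17982 → 31 full blocks, remainder 2201.
Within the partial block the first minute is 1800 frames and each further minute 1798, so 1 further minute boundary passed. Total skipped labels = 18 × 31 + 2 × 1 = 560.
Non-drop label index = 559643 + 560 = 560203; at 30 labels/s that is 05:11:13:13, i.e. DF 05:11:13;13.

05:11:13;13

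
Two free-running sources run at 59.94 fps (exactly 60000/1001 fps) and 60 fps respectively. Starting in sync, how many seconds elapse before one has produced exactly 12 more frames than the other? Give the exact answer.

The gap grows by |60 − 60000/1001| = 60/1001 frames per second.
Time for a 12-frame gap: 12 ÷ (60/1001) = 200.2 s.

200.2 seconds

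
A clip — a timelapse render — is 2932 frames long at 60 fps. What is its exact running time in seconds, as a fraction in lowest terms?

Running time = 2932 ÷ (60) = 2932 × 1/60 = 733/15 s.

733/15 seconds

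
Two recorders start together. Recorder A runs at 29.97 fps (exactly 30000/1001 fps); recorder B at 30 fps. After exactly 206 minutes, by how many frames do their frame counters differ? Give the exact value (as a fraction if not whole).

370800/1001 frames

206 min = 12360 s.
A emits 30000/1001 × 12360 = 370800000/1001 frames; B emits 30 × 12360 = 370800.
Difference = 370800/1001 frames (≈ 370.4296); B is ahead of A.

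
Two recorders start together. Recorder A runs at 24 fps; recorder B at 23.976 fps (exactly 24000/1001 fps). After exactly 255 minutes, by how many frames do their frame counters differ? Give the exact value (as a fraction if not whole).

367200/1001 frames

255 min = 15300 s.
A emits 24 × 15300 = 367200 frames; B emits 24000/1001 × 15300 = 367200000/1001.
Difference = 367200/1001 frames (≈ 366.8332); B is behind A.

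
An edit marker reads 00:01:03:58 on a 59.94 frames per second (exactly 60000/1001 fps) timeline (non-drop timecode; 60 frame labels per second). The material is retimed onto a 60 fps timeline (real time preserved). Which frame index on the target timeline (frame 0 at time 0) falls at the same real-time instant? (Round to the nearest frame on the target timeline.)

frame 3842

Source frame index: (0×3600 + 1×60 + 3) × 60 + 58 = 3838.
Real time: 3838 / (60000/1001) = 1920919/30000 s.
Target frame: (1920919/30000) × (60) = 1920919/500 ≈ 3841.838 → 3842.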